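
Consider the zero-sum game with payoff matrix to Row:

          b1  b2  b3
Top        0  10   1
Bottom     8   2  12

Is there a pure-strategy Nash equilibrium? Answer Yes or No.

Row minima: Top → 0, Bottom → 2; maximin = 2.
Column maxima: b1 → 8, b2 → 10, b3 → 12; minimax = 8.
2 ≠ 8, so no pure-strategy equilibrium exists.

No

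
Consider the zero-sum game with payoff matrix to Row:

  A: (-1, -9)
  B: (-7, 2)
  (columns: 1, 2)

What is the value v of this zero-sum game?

Row minima: A → -9, B → -7; maximin = -7.
Column maxima: 1 → -1, 2 → 2; minimax = -1.
-7 ≠ -1, so there is no saddle point; optimal play is mixed.
Let Row play A with probability p. Expected payoff against 1: (-1)p + (-7)(1−p) = 6p − 7; against 2: (-9)p + 2(1−p) = −11p + 2.
Setting these equal: 6p − 7 = −11p + 2 ⇒ 17p = 9 ⇒ p = 9/17, and the value is (6)·(9/17) − 7 = -65/17.
For Column: with q = P(1), equating A's and B's payoffs gives 8q − 9 = −9q + 2 ⇒ q = 11/17.

-65/17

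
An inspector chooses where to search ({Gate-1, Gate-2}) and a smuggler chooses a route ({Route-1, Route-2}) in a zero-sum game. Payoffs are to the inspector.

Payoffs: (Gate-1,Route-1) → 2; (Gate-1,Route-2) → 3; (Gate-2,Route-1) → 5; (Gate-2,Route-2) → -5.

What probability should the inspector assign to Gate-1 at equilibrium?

Row minima: Gate-1 → 2, Gate-2 → -5; maximin = 2.
Column maxima: Route-1 → 5, Route-2 → 3; minimax = 3.
2 ≠ 3, so there is no saddle point; optimal play is mixed.
Let the inspector play Gate-1 with probability p. Expected payoff against Route-1: 2p + 5(1−p) = −3p + 5; against Route-2: 3p + (-5)(1−p) = 8p − 5.
Setting these equal: −3p + 5 = 8p − 5 ⇒ −11p = -10 ⇒ p = 10/11, and the value is (-3)·(10/11) + 5 = 25/11.
For the smuggler: with q = P(Route-1), equating Gate-1's and Gate-2's payoffs gives −q + 3 = 10q − 5 ⇒ q = 8/11.

10/11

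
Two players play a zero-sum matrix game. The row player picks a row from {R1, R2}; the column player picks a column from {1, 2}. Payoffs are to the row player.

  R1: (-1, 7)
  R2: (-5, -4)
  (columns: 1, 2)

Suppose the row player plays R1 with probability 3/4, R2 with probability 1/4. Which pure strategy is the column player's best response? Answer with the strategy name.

1

If the column player plays 1, the row player's expected payoff is (3/4)·(-1) + (1/4)·(-5) = -2.
If the column player plays 2, the row player's expected payoff is (3/4)·7 + (1/4)·(-4) = 17/4.
The column player minimizes the row player's payoff; the smallest is -2, so the best response is 1.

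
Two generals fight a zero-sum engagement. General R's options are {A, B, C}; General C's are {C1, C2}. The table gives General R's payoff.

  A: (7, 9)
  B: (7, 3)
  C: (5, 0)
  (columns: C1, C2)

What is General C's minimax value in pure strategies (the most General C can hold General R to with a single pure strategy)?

Column maxima: C1 → 7, C2 → 9.
The smallest of these is 7.

7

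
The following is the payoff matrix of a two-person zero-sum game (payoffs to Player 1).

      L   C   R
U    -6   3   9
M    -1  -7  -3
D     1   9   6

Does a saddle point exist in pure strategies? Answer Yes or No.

Yes

Row minima: U → -6, M → -7, D → 1; maximin = 1.
Column maxima: L → 1, C → 9, R → 9; minimax = 1.
maximin = minimax = 1, so a saddle point exists.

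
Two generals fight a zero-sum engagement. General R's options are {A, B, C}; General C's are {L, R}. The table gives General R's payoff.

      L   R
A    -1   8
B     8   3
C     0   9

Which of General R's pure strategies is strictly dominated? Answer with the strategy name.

A

C gives a strictly higher payoff than A against every column: 0 > -1, 9 > 8.
So A is strictly dominated and General R never plays it.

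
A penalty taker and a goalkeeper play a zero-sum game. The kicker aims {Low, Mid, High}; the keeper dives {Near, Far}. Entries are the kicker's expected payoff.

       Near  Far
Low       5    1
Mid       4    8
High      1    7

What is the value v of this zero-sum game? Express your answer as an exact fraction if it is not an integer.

Row minima: Low → 1, Mid → 4, High → 1; maximin = 4.
Column maxima: Near → 5, Far → 8; minimax = 5.
4 ≠ 5, so there is no saddle point; optimal play is mixed.
High is strictly dominated by Mid, so the kicker never plays it.
On the remaining 2×2 (Low, Mid vs Near, Far):
Let the kicker play Low with probability p. Expected payoff against Near: 5p + 4(1−p) = p + 4; against Far: 1p + 8(1−p) = −7p + 8.
Setting these equal: p + 4 = −7p + 8 ⇒ 8p = 4 ⇒ p = 1/2, and the value is (1)·(1/2) + 4 = 9/2.
For the keeper: with q = P(Near), equating Low's and Mid's payoffs gives 4q + 1 = −4q + 8 ⇒ q = 7/8.

9/2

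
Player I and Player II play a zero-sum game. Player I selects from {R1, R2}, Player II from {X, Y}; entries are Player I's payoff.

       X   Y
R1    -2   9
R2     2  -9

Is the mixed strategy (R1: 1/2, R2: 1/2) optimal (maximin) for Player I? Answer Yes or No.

Yes

Against X this mix gives (1/2)·(-2) + (1/2)·2 = 0.
Against Y this mix gives (1/2)·9 + (1/2)·(-9) = 0.
All of Player II's active replies (X, Y) yield 0, and no column does worse for Player I. The mix makes Player II indifferent and guarantees 0, so it is optimal.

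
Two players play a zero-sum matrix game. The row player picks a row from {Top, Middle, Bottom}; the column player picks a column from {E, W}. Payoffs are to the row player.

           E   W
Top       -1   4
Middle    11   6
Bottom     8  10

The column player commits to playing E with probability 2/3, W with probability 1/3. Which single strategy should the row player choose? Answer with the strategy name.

Expected payoff of Top: (2/3)·(-1) + (1/3)·4 = 2/3.
Expected payoff of Middle: (2/3)·11 + (1/3)·6 = 28/3.
Expected payoff of Bottom: (2/3)·8 + (1/3)·10 = 26/3.
The largest is 28/3, so the row player's best response is Middle.

Middle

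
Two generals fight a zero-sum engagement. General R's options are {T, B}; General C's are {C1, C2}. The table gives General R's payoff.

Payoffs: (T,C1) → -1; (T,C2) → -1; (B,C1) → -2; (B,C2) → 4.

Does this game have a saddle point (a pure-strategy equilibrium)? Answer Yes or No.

Row minima: T → -1, B → -2; maximin = -1.
Column maxima: C1 → -1, C2 → 4; minimax = -1.
maximin = minimax = -1, so a saddle point exists.

Yes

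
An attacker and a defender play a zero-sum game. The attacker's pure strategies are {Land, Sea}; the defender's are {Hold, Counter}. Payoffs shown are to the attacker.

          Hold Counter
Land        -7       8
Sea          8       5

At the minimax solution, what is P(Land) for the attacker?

1/6

Row minima: Land → -7, Sea → 5; maximin = 5.
Column maxima: Hold → 8, Counter → 8; minimax = 8.
5 ≠ 8, so there is no saddle point; optimal play is mixed.
Let the attacker play Land with probability p. Expected payoff against Hold: (-7)p + 8(1−p) = −15p + 8; against Counter: 8p + 5(1−p) = 3p + 5.
Setting these equal: −15p + 8 = 3p + 5 ⇒ −18p = -3 ⇒ p = 1/6, and the value is (-15)·(1/6) + 8 = 11/2.
For the defender: with q = P(Hold), equating Land's and Sea's payoffs gives −15q + 8 = 3q + 5 ⇒ q = 1/6.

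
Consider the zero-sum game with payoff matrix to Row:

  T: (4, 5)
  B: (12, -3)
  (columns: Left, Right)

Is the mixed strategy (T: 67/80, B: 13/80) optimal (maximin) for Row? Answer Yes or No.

Against Left this mix gives (67/80)·4 + (13/80)·12 = 53/10.
Against Right this mix gives (67/80)·5 + (13/80)·(-3) = 37/10.
Column will play Right, holding Row to 37/10. Shifting weight toward the row that does better against Right would raise this floor (the equalizing mix achieves 9/2 against both Right and Left), so the proposed strategy is not optimal.

No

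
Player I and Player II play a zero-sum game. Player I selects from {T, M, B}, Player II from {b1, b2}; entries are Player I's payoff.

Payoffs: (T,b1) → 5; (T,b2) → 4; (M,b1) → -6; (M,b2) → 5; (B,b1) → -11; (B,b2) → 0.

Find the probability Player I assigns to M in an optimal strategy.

Row minima: T → 4, M → -6, B → -11; maximin = 4.
Column maxima: b1 → 5, b2 → 5; minimax = 5.
4 ≠ 5, so there is no saddle point; optimal play is mixed.
B is strictly dominated by T, so Player I never plays it.
On the remaining 2×2 (T, M vs b1, b2):
Let Player I play T with probability p. Expected payoff against b1: 5p + (-6)(1−p) = 11p − 6; against b2: 4p + 5(1−p) = −p + 5.
Setting these equal: 11p − 6 = −p + 5 ⇒ 12p = 11 ⇒ p = 11/12, and the value is (11)·(11/12) − 6 = 49/12.
For Player II: with q = P(b1), equating T's and M's payoffs gives q + 4 = −11q + 5 ⇒ q = 1/12.

1/12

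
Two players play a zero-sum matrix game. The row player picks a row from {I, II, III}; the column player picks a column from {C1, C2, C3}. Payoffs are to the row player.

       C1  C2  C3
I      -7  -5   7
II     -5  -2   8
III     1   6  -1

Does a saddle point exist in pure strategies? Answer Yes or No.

Row minima: I → -7, II → -5, III → -1; maximin = -1.
Column maxima: C1 → 1, C2 → 6, C3 → 8; minimax = 1.
-1 ≠ 1, so no pure-strategy equilibrium exists.

No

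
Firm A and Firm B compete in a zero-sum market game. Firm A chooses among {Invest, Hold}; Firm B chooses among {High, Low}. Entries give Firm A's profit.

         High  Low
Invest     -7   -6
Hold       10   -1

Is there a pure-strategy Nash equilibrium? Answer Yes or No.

Yes

Row minima: Invest → -7, Hold → -1; maximin = -1.
Column maxima: High → 10, Low → -1; minimax = -1.
maximin = minimax = -1, so a saddle point exists.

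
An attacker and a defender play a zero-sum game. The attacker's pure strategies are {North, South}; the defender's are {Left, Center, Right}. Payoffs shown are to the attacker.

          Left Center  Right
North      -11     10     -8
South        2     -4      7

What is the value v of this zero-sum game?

-8/9

Row minima: North → -11, South → -4; maximin = -4.
Column maxima: Left → 2, Center → 10, Right → 7; minimax = 2.
-4 ≠ 2, so there is no saddle point; optimal play is mixed.
Right is strictly dominated by Left (it gives the attacker strictly more in every row), so the defender never plays it.
On the remaining 2×2 (North, South vs Left, Center):
Let the attacker play North with probability p. Expected payoff against Left: (-11)p + 2(1−p) = −13p + 2; against Center: 10p + (-4)(1−p) = 14p − 4.
Setting these equal: −13p + 2 = 14p − 4 ⇒ −27p = -6 ⇒ p = 2/9, and the value is (-13)·(2/9) + 2 = -8/9.
For the defender: with q = P(Left), equating North's and South's payoffs gives −21q + 10 = 6q − 4 ⇒ q = 14/27.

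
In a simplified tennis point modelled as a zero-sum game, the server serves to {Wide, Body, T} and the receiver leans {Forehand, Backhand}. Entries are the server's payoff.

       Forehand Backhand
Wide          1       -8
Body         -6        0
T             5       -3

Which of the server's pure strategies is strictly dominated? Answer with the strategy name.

T gives a strictly higher payoff than Wide against every column: 5 > 1, -3 > -8.
So Wide is strictly dominated and the server never plays it.

Wide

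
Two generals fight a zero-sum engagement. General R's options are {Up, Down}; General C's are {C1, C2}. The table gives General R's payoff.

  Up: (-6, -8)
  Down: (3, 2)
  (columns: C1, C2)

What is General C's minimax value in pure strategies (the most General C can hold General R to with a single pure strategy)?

Column maxima: C1 → 3, C2 → 2.
The smallest of these is 2.

2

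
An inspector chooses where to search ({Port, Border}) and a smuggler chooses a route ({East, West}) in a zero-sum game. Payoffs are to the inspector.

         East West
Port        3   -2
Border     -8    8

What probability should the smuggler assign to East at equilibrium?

10/21

Row minima: Port → -2, Border → -8; maximin = -2.
Column maxima: East → 3, West → 8; minimax = 3.
-2 ≠ 3, so there is no saddle point; optimal play is mixed.
Let the inspector play Port with probability p. Expected payoff against East: 3p + (-8)(1−p) = 11p − 8; against West: (-2)p + 8(1−p) = −10p + 8.
Setting these equal: 11p − 8 = −10p + 8 ⇒ 21p = 16 ⇒ p = 16/21, and the value is (11)·(16/21) − 8 = 8/21.
For the smuggler: with q = P(East), equating Port's and Border's payoffs gives 5q − 2 = −16q + 8 ⇒ q = 10/21.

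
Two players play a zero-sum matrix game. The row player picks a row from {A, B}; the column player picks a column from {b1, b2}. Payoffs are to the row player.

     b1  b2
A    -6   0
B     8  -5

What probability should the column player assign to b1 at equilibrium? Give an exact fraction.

5/19

Row minima: A → -6, B → -5; maximin = -5.
Column maxima: b1 → 8, b2 → 0; minimax = 0.
-5 ≠ 0, so there is no saddle point; optimal play is mixed.
Let the row player play A with probability p. Expected payoff against b1: (-6)p + 8(1−p) = −14p + 8; against b2: 0p + (-5)(1−p) = 5p − 5.
Setting these equal: −14p + 8 = 5p − 5 ⇒ −19p = -13 ⇒ p = 13/19, and the value is (-14)·(13/19) + 8 = -30/19.
For the column player: with q = P(b1), equating A's and B's payoffs gives −6q = 13q − 5 ⇒ q = 5/19.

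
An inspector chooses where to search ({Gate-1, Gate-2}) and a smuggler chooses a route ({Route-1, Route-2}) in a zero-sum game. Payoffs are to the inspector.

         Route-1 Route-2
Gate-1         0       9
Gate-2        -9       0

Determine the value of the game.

Row minima: Gate-1 → 0, Gate-2 → -9; maximin = 0.
Column maxima: Route-1 → 0, Route-2 → 9; minimax = 0.
Since maximin = minimax = 0, there is a saddle point and the value is 0.

0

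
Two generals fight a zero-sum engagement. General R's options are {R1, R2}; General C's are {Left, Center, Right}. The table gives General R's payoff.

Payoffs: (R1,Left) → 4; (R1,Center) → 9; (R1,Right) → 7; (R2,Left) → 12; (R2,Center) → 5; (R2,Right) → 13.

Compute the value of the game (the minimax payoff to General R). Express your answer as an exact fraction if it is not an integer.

22/3

Row minima: R1 → 4, R2 → 5; maximin = 5.
Column maxima: Left → 12, Center → 9, Right → 13; minimax = 9.
5 ≠ 9, so there is no saddle point; optimal play is mixed.
Right is strictly dominated by Left (it gives General R strictly more in every row), so General C never plays it.
On the remaining 2×2 (R1, R2 vs Left, Center):
Let General R play R1 with probability p. Expected payoff against Left: 4p + 12(1−p) = −8p + 12; against Center: 9p + 5(1−p) = 4p + 5.
Setting these equal: −8p + 12 = 4p + 5 ⇒ −12p = -7 ⇒ p = 7/12, and the value is (-8)·(7/12) + 12 = 22/3.
For General C: with q = P(Left), equating R1's and R2's payoffs gives −5q + 9 = 7q + 5 ⇒ q = 1/3.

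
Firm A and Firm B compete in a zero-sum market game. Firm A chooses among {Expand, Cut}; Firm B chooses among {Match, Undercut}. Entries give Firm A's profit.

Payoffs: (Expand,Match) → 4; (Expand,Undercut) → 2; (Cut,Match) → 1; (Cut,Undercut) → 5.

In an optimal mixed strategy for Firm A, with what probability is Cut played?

1/3

Row minima: Expand → 2, Cut → 1; maximin = 2.
Column maxima: Match → 4, Undercut → 5; minimax = 4.
2 ≠ 4, so there is no saddle point; optimal play is mixed.
Let Firm A play Expand with probability p. Expected payoff against Match: 4p + 1(1−p) = 3p + 1; against Undercut: 2p + 5(1−p) = −3p + 5.
Setting these equal: 3p + 1 = −3p + 5 ⇒ 6p = 4 ⇒ p = 2/3, and the value is (3)·(2/3) + 1 = 3.
For Firm B: with q = P(Match), equating Expand's and Cut's payoffs gives 2q + 2 = −4q + 5 ⇒ q = 1/2.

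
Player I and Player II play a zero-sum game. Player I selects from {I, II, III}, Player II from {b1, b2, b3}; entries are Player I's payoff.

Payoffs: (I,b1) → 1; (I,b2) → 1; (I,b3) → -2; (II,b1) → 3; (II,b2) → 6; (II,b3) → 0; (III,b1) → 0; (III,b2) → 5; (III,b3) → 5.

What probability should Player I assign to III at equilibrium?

3/8

Row minima: I → -2, II → 0, III → 0; maximin = 0.
Column maxima: b1 → 3, b2 → 6, b3 → 5; minimax = 3.
0 ≠ 3, so there is no saddle point; optimal play is mixed.
I is strictly dominated by II, so Player I never plays it.
With I eliminated, b2 is strictly dominated by b1 (it gives Player I strictly more in every remaining row), so Player II never plays it.
On the remaining 2×2 (II, III vs b1, b3):
Let Player I play II with probability p. Expected payoff against b1: 3p + 0(1−p) = 3p; against b3: 0p + 5(1−p) = −5p + 5.
Setting these equal: 3p = −5p + 5 ⇒ 8p = 5 ⇒ p = 5/8, and the value is (3)·(5/8) = 15/8.
For Player II: with q = P(b1), equating II's and III's payoffs gives 3q = −5q + 5 ⇒ q = 5/8.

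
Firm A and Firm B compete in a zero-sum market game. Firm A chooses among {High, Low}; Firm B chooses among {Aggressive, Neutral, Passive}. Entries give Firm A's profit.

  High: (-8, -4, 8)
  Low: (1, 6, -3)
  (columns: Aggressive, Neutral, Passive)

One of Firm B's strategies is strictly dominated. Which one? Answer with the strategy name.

Aggressive holds Firm A's payoff strictly below Neutral in every row: -8 < -4, 1 < 6.
So Neutral is strictly dominated for Firm B.

Neutral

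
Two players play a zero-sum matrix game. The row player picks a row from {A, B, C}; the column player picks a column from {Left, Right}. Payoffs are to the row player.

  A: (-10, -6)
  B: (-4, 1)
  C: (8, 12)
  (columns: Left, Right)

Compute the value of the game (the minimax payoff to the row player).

8

Row minima: A → -10, B → -4, C → 8; maximin = 8.
Column maxima: Left → 8, Right → 12; minimax = 8.
Since maximin = minimax = 8, there is a saddle point and the value is 8.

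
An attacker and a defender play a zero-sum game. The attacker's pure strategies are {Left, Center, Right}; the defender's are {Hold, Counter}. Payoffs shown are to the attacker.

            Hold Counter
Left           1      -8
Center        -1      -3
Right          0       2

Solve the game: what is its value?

2/11

Row minima: Left → -8, Center → -3, Right → 0; maximin = 0.
Column maxima: Hold → 1, Counter → 2; minimax = 1.
0 ≠ 1, so there is no saddle point; optimal play is mixed.
Center is strictly dominated by Right, so the attacker never plays it.
On the remaining 2×2 (Left, Right vs Hold, Counter):
Let the attacker play Left with probability p. Expected payoff against Hold: 1p + 0(1−p) = p; against Counter: (-8)p + 2(1−p) = −10p + 2.
Setting these equal: p = −10p + 2 ⇒ 11p = 2 ⇒ p = 2/11, and the value is (1)·(2/11) = 2/11.
For the defender: with q = P(Hold), equating Left's and Right's payoffs gives 9q − 8 = −2q + 2 ⇒ q = 10/11.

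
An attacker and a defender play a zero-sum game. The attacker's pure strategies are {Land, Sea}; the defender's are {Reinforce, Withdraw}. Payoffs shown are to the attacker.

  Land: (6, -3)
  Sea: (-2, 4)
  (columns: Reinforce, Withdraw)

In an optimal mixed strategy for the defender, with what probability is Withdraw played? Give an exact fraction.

8/15

Row minima: Land → -3, Sea → -2; maximin = -2.
Column maxima: Reinforce → 6, Withdraw → 4; minimax = 4.
-2 ≠ 4, so there is no saddle point; optimal play is mixed.
Let the attacker play Land with probability p. Expected payoff against Reinforce: 6p + (-2)(1−p) = 8p − 2; against Withdraw: (-3)p + 4(1−p) = −7p + 4.
Setting these equal: 8p − 2 = −7p + 4 ⇒ 15p = 6 ⇒ p = 2/5, and the value is (8)·(2/5) − 2 = 6/5.
For the defender: with q = P(Reinforce), equating Land's and Sea's payoffs gives 9q − 3 = −6q + 4 ⇒ q = 7/15.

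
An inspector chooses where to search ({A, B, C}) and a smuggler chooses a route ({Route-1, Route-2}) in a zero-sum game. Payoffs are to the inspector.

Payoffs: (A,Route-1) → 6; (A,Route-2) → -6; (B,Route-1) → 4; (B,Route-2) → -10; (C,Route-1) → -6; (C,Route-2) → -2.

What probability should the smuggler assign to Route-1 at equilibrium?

1/4

Row minima: A → -6, B → -10, C → -6; maximin = -6.
Column maxima: Route-1 → 6, Route-2 → -2; minimax = -2.
-6 ≠ -2, so there is no saddle point; optimal play is mixed.
B is strictly dominated by A, so the inspector never plays it.
On the remaining 2×2 (A, C vs Route-1, Route-2):
Let the inspector play A with probability p. Expected payoff against Route-1: 6p + (-6)(1−p) = 12p − 6; against Route-2: (-6)p + (-2)(1−p) = −4p − 2.
Setting these equal: 12p − 6 = −4p − 2 ⇒ 16p = 4 ⇒ p = 1/4, and the value is (12)·(1/4) − 6 = -3.
For the smuggler: with q = P(Route-1), equating A's and C's payoffs gives 12q − 6 = −4q − 2 ⇒ q = 1/4.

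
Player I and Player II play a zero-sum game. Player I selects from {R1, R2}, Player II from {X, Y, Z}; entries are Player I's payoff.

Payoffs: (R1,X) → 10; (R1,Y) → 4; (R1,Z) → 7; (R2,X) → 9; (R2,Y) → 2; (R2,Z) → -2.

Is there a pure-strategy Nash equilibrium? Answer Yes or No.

Row minima: R1 → 4, R2 → -2; maximin = 4.
Column maxima: X → 10, Y → 4, Z → 7; minimax = 4.
maximin = minimax = 4, so a saddle point exists.

Yes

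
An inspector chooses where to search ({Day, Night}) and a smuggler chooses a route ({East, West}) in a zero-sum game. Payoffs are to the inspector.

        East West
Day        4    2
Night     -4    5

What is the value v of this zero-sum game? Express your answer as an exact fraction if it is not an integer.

Row minima: Day → 2, Night → -4; maximin = 2.
Column maxima: East → 4, West → 5; minimax = 4.
2 ≠ 4, so there is no saddle point; optimal play is mixed.
Let the inspector play Day with probability p. Expected payoff against East: 4p + (-4)(1−p) = 8p − 4; against West: 2p + 5(1−p) = −3p + 5.
Setting these equal: 8p − 4 = −3p + 5 ⇒ 11p = 9 ⇒ p = 9/11, and the value is (8)·(9/11) − 4 = 28/11.
For the smuggler: with q = P(East), equating Day's and Night's payoffs gives 2q + 2 = −9q + 5 ⇒ q = 3/11.

28/11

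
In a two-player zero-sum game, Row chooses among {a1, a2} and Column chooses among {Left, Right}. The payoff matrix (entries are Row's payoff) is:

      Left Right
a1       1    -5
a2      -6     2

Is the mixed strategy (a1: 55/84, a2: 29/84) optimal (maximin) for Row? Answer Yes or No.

Against Left this mix gives (55/84)·1 + (29/84)·(-6) = -17/12.
Against Right this mix gives (55/84)·(-5) + (29/84)·2 = -31/12.
Column will play Right, holding Row to -31/12. Shifting weight toward the row that does better against Right would raise this floor (the equalizing mix achieves -2 against both Right and Left), so the proposed strategy is not optimal.

No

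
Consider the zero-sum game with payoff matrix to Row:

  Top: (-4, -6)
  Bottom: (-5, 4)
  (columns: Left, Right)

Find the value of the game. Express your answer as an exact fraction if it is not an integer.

Row minima: Top → -6, Bottom → -5; maximin = -5.
Column maxima: Left → -4, Right → 4; minimax = -4.
-5 ≠ -4, so there is no saddle point; optimal play is mixed.
Let Row play Top with probability p. Expected payoff against Left: (-4)p + (-5)(1−p) = p − 5; against Right: (-6)p + 4(1−p) = −10p + 4.
Setting these equal: p − 5 = −10p + 4 ⇒ 11p = 9 ⇒ p = 9/11, and the value is (1)·(9/11) − 5 = -46/11.
For Column: with q = P(Left), equating Top's and Bottom's payoffs gives 2q − 6 = −9q + 4 ⇒ q = 10/11.

-46/11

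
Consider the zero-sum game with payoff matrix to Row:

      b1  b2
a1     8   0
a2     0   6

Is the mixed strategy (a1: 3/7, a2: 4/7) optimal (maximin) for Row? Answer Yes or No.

Against b1 this mix gives (3/7)·8 + (4/7)·0 = 24/7.
Against b2 this mix gives (3/7)·0 + (4/7)·6 = 24/7.
All of Column's active replies (b1, b2) yield 24/7, and no column does worse for Row. The mix makes Column indifferent and guarantees 24/7, so it is optimal.

Yes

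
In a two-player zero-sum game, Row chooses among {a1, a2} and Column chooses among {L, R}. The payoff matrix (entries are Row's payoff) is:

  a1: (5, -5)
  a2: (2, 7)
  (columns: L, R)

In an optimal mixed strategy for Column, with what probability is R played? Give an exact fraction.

Row minima: a1 → -5, a2 → 2; maximin = 2.
Column maxima: L → 5, R → 7; minimax = 5.
2 ≠ 5, so there is no saddle point; optimal play is mixed.
Let Row play a1 with probability p. Expected payoff against L: 5p + 2(1−p) = 3p + 2; against R: (-5)p + 7(1−p) = −12p + 7.
Setting these equal: 3p + 2 = −12p + 7 ⇒ 15p = 5 ⇒ p = 1/3, and the value is (3)·(1/3) + 2 = 3.
For Column: with q = P(L), equating a1's and a2's payoffs gives 10q − 5 = −5q + 7 ⇒ q = 4/5.

1/5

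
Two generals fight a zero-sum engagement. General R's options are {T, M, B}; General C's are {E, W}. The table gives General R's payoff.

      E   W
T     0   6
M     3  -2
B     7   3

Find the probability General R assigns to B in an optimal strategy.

Row minima: T → 0, M → -2, B → 3; maximin = 3.
Column maxima: E → 7, W → 6; minimax = 6.
3 ≠ 6, so there is no saddle point; optimal play is mixed.
M is strictly dominated by B, so General R never plays it.
On the remaining 2×2 (T, B vs E, W):
Let General R play T with probability p. Expected payoff against E: 0p + 7(1−p) = −7p + 7; against W: 6p + 3(1−p) = 3p + 3.
Setting these equal: −7p + 7 = 3p + 3 ⇒ −10p = -4 ⇒ p = 2/5, and the value is (-7)·(2/5) + 7 = 21/5.
For General C: with q = P(E), equating T's and B's payoffs gives −6q + 6 = 4q + 3 ⇒ q = 3/10.

3/5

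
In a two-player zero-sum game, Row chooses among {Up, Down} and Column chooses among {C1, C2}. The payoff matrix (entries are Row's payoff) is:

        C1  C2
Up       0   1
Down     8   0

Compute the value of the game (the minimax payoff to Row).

Row minima: Up → 0, Down → 0; maximin = 0.
Column maxima: C1 → 8, C2 → 1; minimax = 1.
0 ≠ 1, so there is no saddle point; optimal play is mixed.
Let Row play Up with probability p. Expected payoff against C1: 0p + 8(1−p) = −8p + 8; against C2: 1p + 0(1−p) = p.
Setting these equal: −8p + 8 = p ⇒ −9p = -8 ⇒ p = 8/9, and the value is (-8)·(8/9) + 8 = 8/9.
For Column: with q = P(C1), equating Up's and Down's payoffs gives −q + 1 = 8q ⇒ q = 1/9.

8/9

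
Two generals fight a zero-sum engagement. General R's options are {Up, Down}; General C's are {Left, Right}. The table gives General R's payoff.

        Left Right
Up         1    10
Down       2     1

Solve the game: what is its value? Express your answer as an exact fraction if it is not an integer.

Row minima: Up → 1, Down → 1; maximin = 1.
Column maxima: Left → 2, Right → 10; minimax = 2.
1 ≠ 2, so there is no saddle point; optimal play is mixed.
Let General R play Up with probability p. Expected payoff against Left: 1p + 2(1−p) = −p + 2; against Right: 10p + 1(1−p) = 9p + 1.
Setting these equal: −p + 2 = 9p + 1 ⇒ −10p = -1 ⇒ p = 1/10, and the value is (-1)·(1/10) + 2 = 19/10.
For General C: with q = P(Left), equating Up's and Down's payoffs gives −9q + 10 = q + 1 ⇒ q = 9/10.

19/10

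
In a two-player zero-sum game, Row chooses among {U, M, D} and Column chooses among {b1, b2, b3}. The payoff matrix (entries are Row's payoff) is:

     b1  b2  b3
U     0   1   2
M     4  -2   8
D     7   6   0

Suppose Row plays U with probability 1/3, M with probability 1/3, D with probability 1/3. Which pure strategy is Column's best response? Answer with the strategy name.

b2

If Column plays b1, Row's expected payoff is (1/3)·0 + (1/3)·4 + (1/3)·7 = 11/3.
If Column plays b2, Row's expected payoff is (1/3)·1 + (1/3)·(-2) + (1/3)·6 = 5/3.
If Column plays b3, Row's expected payoff is (1/3)·2 + (1/3)·8 + (1/3)·0 = 10/3.
Column minimizes Row's payoff; the smallest is 5/3, so the best response is b2.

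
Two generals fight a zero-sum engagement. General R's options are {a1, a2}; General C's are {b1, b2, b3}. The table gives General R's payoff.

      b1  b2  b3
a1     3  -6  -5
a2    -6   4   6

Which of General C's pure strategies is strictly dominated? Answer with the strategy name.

b3

b2 holds General R's payoff strictly below b3 in every row: -6 < -5, 4 < 6.
So b3 is strictly dominated for General C.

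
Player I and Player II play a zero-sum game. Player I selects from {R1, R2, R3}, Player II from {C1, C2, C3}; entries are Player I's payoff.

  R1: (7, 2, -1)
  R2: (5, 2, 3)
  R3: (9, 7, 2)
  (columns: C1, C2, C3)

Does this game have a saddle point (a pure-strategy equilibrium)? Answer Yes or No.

Row minima: R1 → -1, R2 → 2, R3 → 2; maximin = 2.
Column maxima: C1 → 9, C2 → 7, C3 → 3; minimax = 3.
2 ≠ 3, so no pure-strategy equilibrium exists.

No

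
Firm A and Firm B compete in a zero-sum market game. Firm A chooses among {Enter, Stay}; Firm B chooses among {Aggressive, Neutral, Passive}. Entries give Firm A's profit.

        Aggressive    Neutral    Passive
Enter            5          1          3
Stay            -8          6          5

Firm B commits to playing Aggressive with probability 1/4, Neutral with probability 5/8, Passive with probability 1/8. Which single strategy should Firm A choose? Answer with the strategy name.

Stay

Expected payoff of Enter: (1/4)·5 + (5/8)·1 + (1/8)·3 = 9/4.
Expected payoff of Stay: (1/4)·(-8) + (5/8)·6 + (1/8)·5 = 19/8.
The largest is 19/8, so Firm A's best response is Stay.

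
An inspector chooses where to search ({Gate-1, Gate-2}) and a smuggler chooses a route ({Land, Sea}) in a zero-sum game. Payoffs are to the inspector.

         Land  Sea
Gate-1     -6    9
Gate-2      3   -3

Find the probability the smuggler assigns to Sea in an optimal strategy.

Row minima: Gate-1 → -6, Gate-2 → -3; maximin = -3.
Column maxima: Land → 3, Sea → 9; minimax = 3.
-3 ≠ 3, so there is no saddle point; optimal play is mixed.
Let the inspector play Gate-1 with probability p. Expected payoff against Land: (-6)p + 3(1−p) = −9p + 3; against Sea: 9p + (-3)(1−p) = 12p − 3.
Setting these equal: −9p + 3 = 12p − 3 ⇒ −21p = -6 ⇒ p = 2/7, and the value is (-9)·(2/7) + 3 = 3/7.
For the smuggler: with q = P(Land), equating Gate-1's and Gate-2's payoffs gives −15q + 9 = 6q − 3 ⇒ q = 4/7.

3/7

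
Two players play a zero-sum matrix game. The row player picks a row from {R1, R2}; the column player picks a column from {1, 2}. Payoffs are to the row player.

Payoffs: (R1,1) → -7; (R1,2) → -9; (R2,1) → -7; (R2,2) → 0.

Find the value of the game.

Row minima: R1 → -9, R2 → -7; maximin = -7.
Column maxima: 1 → -7, 2 → 0; minimax = -7.
Since maximin = minimax = -7, there is a saddle point and the value is -7.

-7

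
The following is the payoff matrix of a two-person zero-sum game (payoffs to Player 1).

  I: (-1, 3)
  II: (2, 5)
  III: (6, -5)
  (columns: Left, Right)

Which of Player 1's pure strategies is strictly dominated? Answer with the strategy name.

I

II gives a strictly higher payoff than I against every column: 2 > -1, 5 > 3.
So I is strictly dominated and Player 1 never plays it.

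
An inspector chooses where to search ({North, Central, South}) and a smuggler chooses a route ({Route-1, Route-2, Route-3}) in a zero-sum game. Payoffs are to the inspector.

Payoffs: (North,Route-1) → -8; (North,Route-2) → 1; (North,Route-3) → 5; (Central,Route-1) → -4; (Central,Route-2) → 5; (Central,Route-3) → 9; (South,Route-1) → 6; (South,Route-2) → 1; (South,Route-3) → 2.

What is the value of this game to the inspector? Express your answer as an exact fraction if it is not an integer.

Row minima: North → -8, Central → -4, South → 1; maximin = 1.
Column maxima: Route-1 → 6, Route-2 → 5, Route-3 → 9; minimax = 5.
1 ≠ 5, so there is no saddle point; optimal play is mixed.
North is strictly dominated by Central, so the inspector never plays it.
Route-3 is strictly dominated by Route-2 (it gives the inspector strictly more in every row), so the smuggler never plays it.
On the remaining 2×2 (Central, South vs Route-1, Route-2):
Let the inspector play Central with probability p. Expected payoff against Route-1: (-4)p + 6(1−p) = −10p + 6; against Route-2: 5p + 1(1−p) = 4p + 1.
Setting these equal: −10p + 6 = 4p + 1 ⇒ −14p = -5 ⇒ p = 5/14, and the value is (-10)·(5/14) + 6 = 17/7.
For the smuggler: with q = P(Route-1), equating Central's and South's payoffs gives −9q + 5 = 5q + 1 ⇒ q = 2/7.

17/7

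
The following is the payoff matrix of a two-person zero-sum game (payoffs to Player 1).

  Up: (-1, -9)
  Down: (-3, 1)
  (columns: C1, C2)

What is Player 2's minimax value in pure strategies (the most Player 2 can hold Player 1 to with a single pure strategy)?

Column maxima: C1 → -1, C2 → 1.
The smallest of these is -1.

-1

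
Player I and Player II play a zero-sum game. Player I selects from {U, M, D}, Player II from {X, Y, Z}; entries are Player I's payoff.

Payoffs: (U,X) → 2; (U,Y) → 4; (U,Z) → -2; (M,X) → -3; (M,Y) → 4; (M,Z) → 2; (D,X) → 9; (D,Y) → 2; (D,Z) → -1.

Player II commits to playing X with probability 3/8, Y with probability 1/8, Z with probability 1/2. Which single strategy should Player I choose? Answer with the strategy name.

D

Expected payoff of U: (3/8)·2 + (1/8)·4 + (1/2)·(-2) = 1/4.
Expected payoff of M: (3/8)·(-3) + (1/8)·4 + (1/2)·2 = 3/8.
Expected payoff of D: (3/8)·9 + (1/8)·2 + (1/2)·(-1) = 25/8.
The largest is 25/8, so Player I's best response is D.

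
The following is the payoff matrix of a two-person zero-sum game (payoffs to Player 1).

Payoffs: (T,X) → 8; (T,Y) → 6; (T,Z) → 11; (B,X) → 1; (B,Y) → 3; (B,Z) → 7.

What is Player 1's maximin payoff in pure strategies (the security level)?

Row minima: T → 6, B → 1.
The best of these is 6.

6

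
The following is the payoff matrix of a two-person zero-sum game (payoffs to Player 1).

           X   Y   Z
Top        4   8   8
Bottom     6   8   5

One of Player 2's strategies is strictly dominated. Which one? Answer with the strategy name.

Y

X holds Player 1's payoff strictly below Y in every row: 4 < 8, 6 < 8.
So Y is strictly dominated for Player 2.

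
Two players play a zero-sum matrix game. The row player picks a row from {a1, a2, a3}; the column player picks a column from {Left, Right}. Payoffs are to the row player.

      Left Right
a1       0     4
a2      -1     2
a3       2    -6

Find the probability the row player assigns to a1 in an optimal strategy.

Row minima: a1 → 0, a2 → -1, a3 → -6; maximin = 0.
Column maxima: Left → 2, Right → 4; minimax = 2.
0 ≠ 2, so there is no saddle point; optimal play is mixed.
a2 is strictly dominated by a1, so the row player never plays it.
On the remaining 2×2 (a1, a3 vs Left, Right):
Let the row player play a1 with probability p. Expected payoff against Left: 0p + 2(1−p) = −2p + 2; against Right: 4p + (-6)(1−p) = 10p − 6.
Setting these equal: −2p + 2 = 10p − 6 ⇒ −12p = -8 ⇒ p = 2/3, and the value is (-2)·(2/3) + 2 = 2/3.
For the column player: with q = P(Left), equating a1's and a3's payoffs gives −4q + 4 = 8q − 6 ⇒ q = 5/6.

2/3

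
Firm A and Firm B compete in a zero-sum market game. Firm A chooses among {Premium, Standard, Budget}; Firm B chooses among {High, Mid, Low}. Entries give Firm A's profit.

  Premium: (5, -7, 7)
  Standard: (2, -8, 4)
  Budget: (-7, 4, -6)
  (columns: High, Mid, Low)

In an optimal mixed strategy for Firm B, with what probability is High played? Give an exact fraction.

11/23

Row minima: Premium → -7, Standard → -8, Budget → -7; maximin = -7.
Column maxima: High → 5, Mid → 4, Low → 7; minimax = 4.
-7 ≠ 4, so there is no saddle point; optimal play is mixed.
Standard is strictly dominated by Premium, so Firm A never plays it.
Low is strictly dominated by High (it gives Firm A strictly more in every row), so Firm B never plays it.
On the remaining 2×2 (Premium, Budget vs High, Mid):
Let Firm A play Premium with probability p. Expected payoff against High: 5p + (-7)(1−p) = 12p − 7; against Mid: (-7)p + 4(1−p) = −11p + 4.
Setting these equal: 12p − 7 = −11p + 4 ⇒ 23p = 11 ⇒ p = 11/23, and the value is (12)·(11/23) − 7 = -29/23.
For Firm B: with q = P(High), equating Premium's and Budget's payoffs gives 12q − 7 = −11q + 4 ⇒ q = 11/23.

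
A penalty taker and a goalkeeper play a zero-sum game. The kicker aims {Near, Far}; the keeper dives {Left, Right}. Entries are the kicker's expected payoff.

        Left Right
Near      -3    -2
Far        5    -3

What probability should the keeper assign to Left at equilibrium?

Row minima: Near → -3, Far → -3; maximin = -3.
Column maxima: Left → 5, Right → -2; minimax = -2.
-3 ≠ -2, so there is no saddle point; optimal play is mixed.
Let the kicker play Near with probability p. Expected payoff against Left: (-3)p + 5(1−p) = −8p + 5; against Right: (-2)p + (-3)(1−p) = p − 3.
Setting these equal: −8p + 5 = p − 3 ⇒ −9p = -8 ⇒ p = 8/9, and the value is (-8)·(8/9) + 5 = -19/9.
For the keeper: with q = P(Left), equating Near's and Far's payoffs gives −q − 2 = 8q − 3 ⇒ q = 1/9.

1/9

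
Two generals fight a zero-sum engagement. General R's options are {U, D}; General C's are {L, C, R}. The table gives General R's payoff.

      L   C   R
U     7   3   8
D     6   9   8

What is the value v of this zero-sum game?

45/7

Row minima: U → 3, D → 6; maximin = 6.
Column maxima: L → 7, C → 9, R → 8; minimax = 7.
6 ≠ 7, so there is no saddle point; optimal play is mixed.
R is strictly dominated by L (it gives General R strictly more in every row), so General C never plays it.
On the remaining 2×2 (U, D vs L, C):
Let General R play U with probability p. Expected payoff against L: 7p + 6(1−p) = p + 6; against C: 3p + 9(1−p) = −6p + 9.
Setting these equal: p + 6 = −6p + 9 ⇒ 7p = 3 ⇒ p = 3/7, and the value is (1)·(3/7) + 6 = 45/7.
For General C: with q = P(L), equating U's and D's payoffs gives 4q + 3 = −3q + 9 ⇒ q = 6/7.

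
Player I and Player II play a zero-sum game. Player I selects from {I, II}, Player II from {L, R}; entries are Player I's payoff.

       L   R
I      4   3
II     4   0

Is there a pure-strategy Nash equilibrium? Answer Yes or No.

Row minima: I → 3, II → 0; maximin = 3.
Column maxima: L → 4, R → 3; minimax = 3.
maximin = minimax = 3, so a saddle point exists.

Yes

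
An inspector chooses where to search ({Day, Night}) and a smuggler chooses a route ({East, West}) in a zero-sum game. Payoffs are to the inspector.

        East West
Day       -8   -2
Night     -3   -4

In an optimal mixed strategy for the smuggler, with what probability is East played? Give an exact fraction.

2/7

Row minima: Day → -8, Night → -4; maximin = -4.
Column maxima: East → -3, West → -2; minimax = -3.
-4 ≠ -3, so there is no saddle point; optimal play is mixed.
Let the inspector play Day with probability p. Expected payoff against East: (-8)p + (-3)(1−p) = −5p − 3; against West: (-2)p + (-4)(1−p) = 2p − 4.
Setting these equal: −5p − 3 = 2p − 4 ⇒ −7p = -1 ⇒ p = 1/7, and the value is (-5)·(1/7) − 3 = -26/7.
For the smuggler: with q = P(East), equating Day's and Night's payoffs gives −6q − 2 = q − 4 ⇒ q = 2/7.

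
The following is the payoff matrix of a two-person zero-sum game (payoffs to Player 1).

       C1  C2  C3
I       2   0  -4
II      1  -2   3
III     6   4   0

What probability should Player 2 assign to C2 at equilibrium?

Row minima: I → -4, II → -2, III → 0; maximin = 0.
Column maxima: C1 → 6, C2 → 4, C3 → 3; minimax = 3.
0 ≠ 3, so there is no saddle point; optimal play is mixed.
I is strictly dominated by III, so Player 1 never plays it.
C1 is strictly dominated by C2 (it gives Player 1 strictly more in every row), so Player 2 never plays it.
On the remaining 2×2 (II, III vs C2, C3):
Let Player 1 play II with probability p. Expected payoff against C2: (-2)p + 4(1−p) = −6p + 4; against C3: 3p + 0(1−p) = 3p.
Setting these equal: −6p + 4 = 3p ⇒ −9p = -4 ⇒ p = 4/9, and the value is (-6)·(4/9) + 4 = 4/3.
For Player 2: with q = P(C2), equating II's and III's payoffs gives −5q + 3 = 4q ⇒ q = 1/3.

1/3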